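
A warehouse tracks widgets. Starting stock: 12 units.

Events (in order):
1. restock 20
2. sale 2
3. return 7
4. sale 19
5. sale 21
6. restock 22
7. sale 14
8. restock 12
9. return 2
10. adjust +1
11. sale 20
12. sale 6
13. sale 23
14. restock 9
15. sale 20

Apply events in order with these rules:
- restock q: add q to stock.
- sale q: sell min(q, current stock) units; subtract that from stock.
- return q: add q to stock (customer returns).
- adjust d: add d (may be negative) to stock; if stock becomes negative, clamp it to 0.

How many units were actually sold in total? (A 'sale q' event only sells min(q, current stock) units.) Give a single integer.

Processing events:
Start: stock = 12
  Event 1 (restock 20): 12 + 20 = 32
  Event 2 (sale 2): sell min(2,32)=2. stock: 32 - 2 = 30. total_sold = 2
  Event 3 (return 7): 30 + 7 = 37
  Event 4 (sale 19): sell min(19,37)=19. stock: 37 - 19 = 18. total_sold = 21
  Event 5 (sale 21): sell min(21,18)=18. stock: 18 - 18 = 0. total_sold = 39
  Event 6 (restock 22): 0 + 22 = 22
  Event 7 (sale 14): sell min(14,22)=14. stock: 22 - 14 = 8. total_sold = 53
  Event 8 (restock 12): 8 + 12 = 20
  Event 9 (return 2): 20 + 2 = 22
  Event 10 (adjust +1): 22 + 1 = 23
  Event 11 (sale 20): sell min(20,23)=20. stock: 23 - 20 = 3. total_sold = 73
  Event 12 (sale 6): sell min(6,3)=3. stock: 3 - 3 = 0. total_sold = 76
  Event 13 (sale 23): sell min(23,0)=0. stock: 0 - 0 = 0. total_sold = 76
  Event 14 (restock 9): 0 + 9 = 9
  Event 15 (sale 20): sell min(20,9)=9. stock: 9 - 9 = 0. total_sold = 85
Final: stock = 0, total_sold = 85

Answer: 85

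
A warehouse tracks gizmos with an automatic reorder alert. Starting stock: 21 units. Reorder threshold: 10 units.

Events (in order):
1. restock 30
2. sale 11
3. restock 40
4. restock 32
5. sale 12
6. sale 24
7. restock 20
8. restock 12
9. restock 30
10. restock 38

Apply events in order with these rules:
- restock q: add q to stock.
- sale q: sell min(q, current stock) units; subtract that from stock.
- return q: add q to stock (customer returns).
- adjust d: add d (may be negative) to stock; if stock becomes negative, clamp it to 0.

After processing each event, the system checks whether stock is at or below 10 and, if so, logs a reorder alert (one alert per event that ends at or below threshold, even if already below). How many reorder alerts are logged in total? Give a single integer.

Processing events:
Start: stock = 21
  Event 1 (restock 30): 21 + 30 = 51
  Event 2 (sale 11): sell min(11,51)=11. stock: 51 - 11 = 40. total_sold = 11
  Event 3 (restock 40): 40 + 40 = 80
  Event 4 (restock 32): 80 + 32 = 112
  Event 5 (sale 12): sell min(12,112)=12. stock: 112 - 12 = 100. total_sold = 23
  Event 6 (sale 24): sell min(24,100)=24. stock: 100 - 24 = 76. total_sold = 47
  Event 7 (restock 20): 76 + 20 = 96
  Event 8 (restock 12): 96 + 12 = 108
  Event 9 (restock 30): 108 + 30 = 138
  Event 10 (restock 38): 138 + 38 = 176
Final: stock = 176, total_sold = 47

Checking against threshold 10:
  After event 1: stock=51 > 10
  After event 2: stock=40 > 10
  After event 3: stock=80 > 10
  After event 4: stock=112 > 10
  After event 5: stock=100 > 10
  After event 6: stock=76 > 10
  After event 7: stock=96 > 10
  After event 8: stock=108 > 10
  After event 9: stock=138 > 10
  After event 10: stock=176 > 10
Alert events: []. Count = 0

Answer: 0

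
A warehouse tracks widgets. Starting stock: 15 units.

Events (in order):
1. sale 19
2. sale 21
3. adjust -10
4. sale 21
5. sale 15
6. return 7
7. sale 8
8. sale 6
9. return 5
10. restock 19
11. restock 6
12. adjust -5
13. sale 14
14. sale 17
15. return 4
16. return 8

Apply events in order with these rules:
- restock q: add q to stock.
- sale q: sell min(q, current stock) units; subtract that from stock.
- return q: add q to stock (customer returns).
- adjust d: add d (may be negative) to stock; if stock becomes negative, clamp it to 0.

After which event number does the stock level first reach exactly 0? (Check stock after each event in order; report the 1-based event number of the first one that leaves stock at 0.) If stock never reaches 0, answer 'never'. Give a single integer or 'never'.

Processing events:
Start: stock = 15
  Event 1 (sale 19): sell min(19,15)=15. stock: 15 - 15 = 0. total_sold = 15
  Event 2 (sale 21): sell min(21,0)=0. stock: 0 - 0 = 0. total_sold = 15
  Event 3 (adjust -10): 0 + -10 = 0 (clamped to 0)
  Event 4 (sale 21): sell min(21,0)=0. stock: 0 - 0 = 0. total_sold = 15
  Event 5 (sale 15): sell min(15,0)=0. stock: 0 - 0 = 0. total_sold = 15
  Event 6 (return 7): 0 + 7 = 7
  Event 7 (sale 8): sell min(8,7)=7. stock: 7 - 7 = 0. total_sold = 22
  Event 8 (sale 6): sell min(6,0)=0. stock: 0 - 0 = 0. total_sold = 22
  Event 9 (return 5): 0 + 5 = 5
  Event 10 (restock 19): 5 + 19 = 24
  Event 11 (restock 6): 24 + 6 = 30
  Event 12 (adjust -5): 30 + -5 = 25
  Event 13 (sale 14): sell min(14,25)=14. stock: 25 - 14 = 11. total_sold = 36
  Event 14 (sale 17): sell min(17,11)=11. stock: 11 - 11 = 0. total_sold = 47
  Event 15 (return 4): 0 + 4 = 4
  Event 16 (return 8): 4 + 8 = 12
Final: stock = 12, total_sold = 47

First zero at event 1.

Answer: 1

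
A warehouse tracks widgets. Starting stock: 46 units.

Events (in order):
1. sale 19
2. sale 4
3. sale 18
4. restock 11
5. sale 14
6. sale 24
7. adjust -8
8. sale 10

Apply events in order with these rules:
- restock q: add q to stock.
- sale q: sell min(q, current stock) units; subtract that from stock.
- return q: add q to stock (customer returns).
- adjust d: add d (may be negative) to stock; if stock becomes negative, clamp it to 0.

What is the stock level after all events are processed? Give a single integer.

Answer: 0

Derivation:
Processing events:
Start: stock = 46
  Event 1 (sale 19): sell min(19,46)=19. stock: 46 - 19 = 27. total_sold = 19
  Event 2 (sale 4): sell min(4,27)=4. stock: 27 - 4 = 23. total_sold = 23
  Event 3 (sale 18): sell min(18,23)=18. stock: 23 - 18 = 5. total_sold = 41
  Event 4 (restock 11): 5 + 11 = 16
  Event 5 (sale 14): sell min(14,16)=14. stock: 16 - 14 = 2. total_sold = 55
  Event 6 (sale 24): sell min(24,2)=2. stock: 2 - 2 = 0. total_sold = 57
  Event 7 (adjust -8): 0 + -8 = 0 (clamped to 0)
  Event 8 (sale 10): sell min(10,0)=0. stock: 0 - 0 = 0. total_sold = 57
Final: stock = 0, total_sold = 57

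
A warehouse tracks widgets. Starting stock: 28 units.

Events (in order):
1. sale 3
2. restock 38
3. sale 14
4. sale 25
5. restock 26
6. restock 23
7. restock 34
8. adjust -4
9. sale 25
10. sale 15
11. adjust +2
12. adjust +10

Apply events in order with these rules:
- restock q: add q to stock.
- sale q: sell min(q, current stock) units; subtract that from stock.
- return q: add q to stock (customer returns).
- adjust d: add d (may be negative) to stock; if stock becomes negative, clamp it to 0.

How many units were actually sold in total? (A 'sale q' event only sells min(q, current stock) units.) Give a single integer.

Answer: 82

Derivation:
Processing events:
Start: stock = 28
  Event 1 (sale 3): sell min(3,28)=3. stock: 28 - 3 = 25. total_sold = 3
  Event 2 (restock 38): 25 + 38 = 63
  Event 3 (sale 14): sell min(14,63)=14. stock: 63 - 14 = 49. total_sold = 17
  Event 4 (sale 25): sell min(25,49)=25. stock: 49 - 25 = 24. total_sold = 42
  Event 5 (restock 26): 24 + 26 = 50
  Event 6 (restock 23): 50 + 23 = 73
  Event 7 (restock 34): 73 + 34 = 107
  Event 8 (adjust -4): 107 + -4 = 103
  Event 9 (sale 25): sell min(25,103)=25. stock: 103 - 25 = 78. total_sold = 67
  Event 10 (sale 15): sell min(15,78)=15. stock: 78 - 15 = 63. total_sold = 82
  Event 11 (adjust +2): 63 + 2 = 65
  Event 12 (adjust +10): 65 + 10 = 75
Final: stock = 75, total_sold = 82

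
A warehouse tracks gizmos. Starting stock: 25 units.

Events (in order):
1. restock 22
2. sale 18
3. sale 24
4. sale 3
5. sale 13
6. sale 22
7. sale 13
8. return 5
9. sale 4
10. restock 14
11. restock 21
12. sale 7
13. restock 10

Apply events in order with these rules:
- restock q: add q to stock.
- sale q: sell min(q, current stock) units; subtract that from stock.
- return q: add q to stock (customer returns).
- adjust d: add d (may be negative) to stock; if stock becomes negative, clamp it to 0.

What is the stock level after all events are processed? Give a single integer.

Processing events:
Start: stock = 25
  Event 1 (restock 22): 25 + 22 = 47
  Event 2 (sale 18): sell min(18,47)=18. stock: 47 - 18 = 29. total_sold = 18
  Event 3 (sale 24): sell min(24,29)=24. stock: 29 - 24 = 5. total_sold = 42
  Event 4 (sale 3): sell min(3,5)=3. stock: 5 - 3 = 2. total_sold = 45
  Event 5 (sale 13): sell min(13,2)=2. stock: 2 - 2 = 0. total_sold = 47
  Event 6 (sale 22): sell min(22,0)=0. stock: 0 - 0 = 0. total_sold = 47
  Event 7 (sale 13): sell min(13,0)=0. stock: 0 - 0 = 0. total_sold = 47
  Event 8 (return 5): 0 + 5 = 5
  Event 9 (sale 4): sell min(4,5)=4. stock: 5 - 4 = 1. total_sold = 51
  Event 10 (restock 14): 1 + 14 = 15
  Event 11 (restock 21): 15 + 21 = 36
  Event 12 (sale 7): sell min(7,36)=7. stock: 36 - 7 = 29. total_sold = 58
  Event 13 (restock 10): 29 + 10 = 39
Final: stock = 39, total_sold = 58

Answer: 39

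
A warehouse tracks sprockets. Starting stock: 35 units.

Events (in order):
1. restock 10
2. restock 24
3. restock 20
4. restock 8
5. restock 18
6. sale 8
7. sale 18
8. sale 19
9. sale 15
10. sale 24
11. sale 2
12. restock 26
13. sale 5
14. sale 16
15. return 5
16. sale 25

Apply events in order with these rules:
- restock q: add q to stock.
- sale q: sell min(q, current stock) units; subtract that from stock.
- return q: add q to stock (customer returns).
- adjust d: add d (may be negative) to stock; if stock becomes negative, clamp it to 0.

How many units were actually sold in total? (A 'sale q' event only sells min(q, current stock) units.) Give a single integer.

Answer: 132

Derivation:
Processing events:
Start: stock = 35
  Event 1 (restock 10): 35 + 10 = 45
  Event 2 (restock 24): 45 + 24 = 69
  Event 3 (restock 20): 69 + 20 = 89
  Event 4 (restock 8): 89 + 8 = 97
  Event 5 (restock 18): 97 + 18 = 115
  Event 6 (sale 8): sell min(8,115)=8. stock: 115 - 8 = 107. total_sold = 8
  Event 7 (sale 18): sell min(18,107)=18. stock: 107 - 18 = 89. total_sold = 26
  Event 8 (sale 19): sell min(19,89)=19. stock: 89 - 19 = 70. total_sold = 45
  Event 9 (sale 15): sell min(15,70)=15. stock: 70 - 15 = 55. total_sold = 60
  Event 10 (sale 24): sell min(24,55)=24. stock: 55 - 24 = 31. total_sold = 84
  Event 11 (sale 2): sell min(2,31)=2. stock: 31 - 2 = 29. total_sold = 86
  Event 12 (restock 26): 29 + 26 = 55
  Event 13 (sale 5): sell min(5,55)=5. stock: 55 - 5 = 50. total_sold = 91
  Event 14 (sale 16): sell min(16,50)=16. stock: 50 - 16 = 34. total_sold = 107
  Event 15 (return 5): 34 + 5 = 39
  Event 16 (sale 25): sell min(25,39)=25. stock: 39 - 25 = 14. total_sold = 132
Final: stock = 14, total_sold = 132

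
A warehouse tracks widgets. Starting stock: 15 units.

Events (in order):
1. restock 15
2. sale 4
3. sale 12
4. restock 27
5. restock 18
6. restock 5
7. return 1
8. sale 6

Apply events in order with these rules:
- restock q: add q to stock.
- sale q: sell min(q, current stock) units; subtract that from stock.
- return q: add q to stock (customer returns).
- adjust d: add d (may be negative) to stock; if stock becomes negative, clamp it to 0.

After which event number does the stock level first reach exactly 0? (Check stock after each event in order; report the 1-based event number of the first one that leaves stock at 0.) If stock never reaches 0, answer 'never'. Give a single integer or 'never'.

Answer: never

Derivation:
Processing events:
Start: stock = 15
  Event 1 (restock 15): 15 + 15 = 30
  Event 2 (sale 4): sell min(4,30)=4. stock: 30 - 4 = 26. total_sold = 4
  Event 3 (sale 12): sell min(12,26)=12. stock: 26 - 12 = 14. total_sold = 16
  Event 4 (restock 27): 14 + 27 = 41
  Event 5 (restock 18): 41 + 18 = 59
  Event 6 (restock 5): 59 + 5 = 64
  Event 7 (return 1): 64 + 1 = 65
  Event 8 (sale 6): sell min(6,65)=6. stock: 65 - 6 = 59. total_sold = 22
Final: stock = 59, total_sold = 22

Stock never reaches 0.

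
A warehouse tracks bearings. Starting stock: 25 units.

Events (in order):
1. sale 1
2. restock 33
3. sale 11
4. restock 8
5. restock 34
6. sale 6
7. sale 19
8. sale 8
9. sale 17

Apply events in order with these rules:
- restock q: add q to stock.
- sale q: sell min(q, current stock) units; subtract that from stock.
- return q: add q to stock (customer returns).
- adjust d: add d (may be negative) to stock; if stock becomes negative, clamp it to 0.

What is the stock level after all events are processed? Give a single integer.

Answer: 38

Derivation:
Processing events:
Start: stock = 25
  Event 1 (sale 1): sell min(1,25)=1. stock: 25 - 1 = 24. total_sold = 1
  Event 2 (restock 33): 24 + 33 = 57
  Event 3 (sale 11): sell min(11,57)=11. stock: 57 - 11 = 46. total_sold = 12
  Event 4 (restock 8): 46 + 8 = 54
  Event 5 (restock 34): 54 + 34 = 88
  Event 6 (sale 6): sell min(6,88)=6. stock: 88 - 6 = 82. total_sold = 18
  Event 7 (sale 19): sell min(19,82)=19. stock: 82 - 19 = 63. total_sold = 37
  Event 8 (sale 8): sell min(8,63)=8. stock: 63 - 8 = 55. total_sold = 45
  Event 9 (sale 17): sell min(17,55)=17. stock: 55 - 17 = 38. total_sold = 62
Final: stock = 38, total_sold = 62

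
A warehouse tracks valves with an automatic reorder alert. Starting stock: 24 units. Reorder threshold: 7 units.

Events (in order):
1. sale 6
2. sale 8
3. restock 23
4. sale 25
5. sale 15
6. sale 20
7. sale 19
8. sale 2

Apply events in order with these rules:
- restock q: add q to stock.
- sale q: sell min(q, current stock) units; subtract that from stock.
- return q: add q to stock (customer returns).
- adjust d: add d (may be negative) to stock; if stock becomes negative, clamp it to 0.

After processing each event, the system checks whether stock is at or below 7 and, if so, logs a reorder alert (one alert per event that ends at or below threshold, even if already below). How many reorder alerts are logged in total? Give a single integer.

Processing events:
Start: stock = 24
  Event 1 (sale 6): sell min(6,24)=6. stock: 24 - 6 = 18. total_sold = 6
  Event 2 (sale 8): sell min(8,18)=8. stock: 18 - 8 = 10. total_sold = 14
  Event 3 (restock 23): 10 + 23 = 33
  Event 4 (sale 25): sell min(25,33)=25. stock: 33 - 25 = 8. total_sold = 39
  Event 5 (sale 15): sell min(15,8)=8. stock: 8 - 8 = 0. total_sold = 47
  Event 6 (sale 20): sell min(20,0)=0. stock: 0 - 0 = 0. total_sold = 47
  Event 7 (sale 19): sell min(19,0)=0. stock: 0 - 0 = 0. total_sold = 47
  Event 8 (sale 2): sell min(2,0)=0. stock: 0 - 0 = 0. total_sold = 47
Final: stock = 0, total_sold = 47

Checking against threshold 7:
  After event 1: stock=18 > 7
  After event 2: stock=10 > 7
  After event 3: stock=33 > 7
  After event 4: stock=8 > 7
  After event 5: stock=0 <= 7 -> ALERT
  After event 6: stock=0 <= 7 -> ALERT
  After event 7: stock=0 <= 7 -> ALERT
  After event 8: stock=0 <= 7 -> ALERT
Alert events: [5, 6, 7, 8]. Count = 4

Answer: 4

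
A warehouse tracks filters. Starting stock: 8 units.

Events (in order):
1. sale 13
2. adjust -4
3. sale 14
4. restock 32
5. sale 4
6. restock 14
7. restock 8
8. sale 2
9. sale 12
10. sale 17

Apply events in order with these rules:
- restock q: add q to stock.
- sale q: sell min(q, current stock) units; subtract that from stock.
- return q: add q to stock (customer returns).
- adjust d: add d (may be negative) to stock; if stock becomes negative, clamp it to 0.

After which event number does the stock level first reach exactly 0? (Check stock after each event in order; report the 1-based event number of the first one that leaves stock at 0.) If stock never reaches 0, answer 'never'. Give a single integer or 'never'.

Processing events:
Start: stock = 8
  Event 1 (sale 13): sell min(13,8)=8. stock: 8 - 8 = 0. total_sold = 8
  Event 2 (adjust -4): 0 + -4 = 0 (clamped to 0)
  Event 3 (sale 14): sell min(14,0)=0. stock: 0 - 0 = 0. total_sold = 8
  Event 4 (restock 32): 0 + 32 = 32
  Event 5 (sale 4): sell min(4,32)=4. stock: 32 - 4 = 28. total_sold = 12
  Event 6 (restock 14): 28 + 14 = 42
  Event 7 (restock 8): 42 + 8 = 50
  Event 8 (sale 2): sell min(2,50)=2. stock: 50 - 2 = 48. total_sold = 14
  Event 9 (sale 12): sell min(12,48)=12. stock: 48 - 12 = 36. total_sold = 26
  Event 10 (sale 17): sell min(17,36)=17. stock: 36 - 17 = 19. total_sold = 43
Final: stock = 19, total_sold = 43

First zero at event 1.

Answer: 1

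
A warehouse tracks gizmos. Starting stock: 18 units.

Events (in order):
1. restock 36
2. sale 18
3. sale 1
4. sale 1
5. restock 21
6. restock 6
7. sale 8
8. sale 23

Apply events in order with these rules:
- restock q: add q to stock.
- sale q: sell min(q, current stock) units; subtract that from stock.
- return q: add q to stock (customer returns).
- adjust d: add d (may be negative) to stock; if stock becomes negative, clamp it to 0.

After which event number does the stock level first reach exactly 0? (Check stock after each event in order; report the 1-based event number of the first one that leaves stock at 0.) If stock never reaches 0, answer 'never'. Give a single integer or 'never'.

Processing events:
Start: stock = 18
  Event 1 (restock 36): 18 + 36 = 54
  Event 2 (sale 18): sell min(18,54)=18. stock: 54 - 18 = 36. total_sold = 18
  Event 3 (sale 1): sell min(1,36)=1. stock: 36 - 1 = 35. total_sold = 19
  Event 4 (sale 1): sell min(1,35)=1. stock: 35 - 1 = 34. total_sold = 20
  Event 5 (restock 21): 34 + 21 = 55
  Event 6 (restock 6): 55 + 6 = 61
  Event 7 (sale 8): sell min(8,61)=8. stock: 61 - 8 = 53. total_sold = 28
  Event 8 (sale 23): sell min(23,53)=23. stock: 53 - 23 = 30. total_sold = 51
Final: stock = 30, total_sold = 51

Stock never reaches 0.

Answer: never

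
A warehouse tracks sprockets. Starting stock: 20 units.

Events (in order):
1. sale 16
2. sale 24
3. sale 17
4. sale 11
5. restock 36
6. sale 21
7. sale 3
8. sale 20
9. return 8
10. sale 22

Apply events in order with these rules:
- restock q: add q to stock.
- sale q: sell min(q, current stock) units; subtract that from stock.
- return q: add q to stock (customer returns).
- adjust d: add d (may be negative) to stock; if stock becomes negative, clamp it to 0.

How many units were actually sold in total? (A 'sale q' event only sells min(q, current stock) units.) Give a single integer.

Answer: 64

Derivation:
Processing events:
Start: stock = 20
  Event 1 (sale 16): sell min(16,20)=16. stock: 20 - 16 = 4. total_sold = 16
  Event 2 (sale 24): sell min(24,4)=4. stock: 4 - 4 = 0. total_sold = 20
  Event 3 (sale 17): sell min(17,0)=0. stock: 0 - 0 = 0. total_sold = 20
  Event 4 (sale 11): sell min(11,0)=0. stock: 0 - 0 = 0. total_sold = 20
  Event 5 (restock 36): 0 + 36 = 36
  Event 6 (sale 21): sell min(21,36)=21. stock: 36 - 21 = 15. total_sold = 41
  Event 7 (sale 3): sell min(3,15)=3. stock: 15 - 3 = 12. total_sold = 44
  Event 8 (sale 20): sell min(20,12)=12. stock: 12 - 12 = 0. total_sold = 56
  Event 9 (return 8): 0 + 8 = 8
  Event 10 (sale 22): sell min(22,8)=8. stock: 8 - 8 = 0. total_sold = 64
Final: stock = 0, total_sold = 64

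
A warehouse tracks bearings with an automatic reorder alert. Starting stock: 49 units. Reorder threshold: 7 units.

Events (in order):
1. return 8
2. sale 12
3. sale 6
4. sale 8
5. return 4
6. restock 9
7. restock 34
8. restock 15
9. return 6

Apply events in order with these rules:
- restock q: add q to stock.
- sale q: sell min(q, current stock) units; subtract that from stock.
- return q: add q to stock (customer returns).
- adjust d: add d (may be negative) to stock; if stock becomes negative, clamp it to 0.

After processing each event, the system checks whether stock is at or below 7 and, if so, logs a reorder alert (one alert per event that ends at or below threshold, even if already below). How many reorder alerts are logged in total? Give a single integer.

Processing events:
Start: stock = 49
  Event 1 (return 8): 49 + 8 = 57
  Event 2 (sale 12): sell min(12,57)=12. stock: 57 - 12 = 45. total_sold = 12
  Event 3 (sale 6): sell min(6,45)=6. stock: 45 - 6 = 39. total_sold = 18
  Event 4 (sale 8): sell min(8,39)=8. stock: 39 - 8 = 31. total_sold = 26
  Event 5 (return 4): 31 + 4 = 35
  Event 6 (restock 9): 35 + 9 = 44
  Event 7 (restock 34): 44 + 34 = 78
  Event 8 (restock 15): 78 + 15 = 93
  Event 9 (return 6): 93 + 6 = 99
Final: stock = 99, total_sold = 26

Checking against threshold 7:
  After event 1: stock=57 > 7
  After event 2: stock=45 > 7
  After event 3: stock=39 > 7
  After event 4: stock=31 > 7
  After event 5: stock=35 > 7
  After event 6: stock=44 > 7
  After event 7: stock=78 > 7
  After event 8: stock=93 > 7
  After event 9: stock=99 > 7
Alert events: []. Count = 0

Answer: 0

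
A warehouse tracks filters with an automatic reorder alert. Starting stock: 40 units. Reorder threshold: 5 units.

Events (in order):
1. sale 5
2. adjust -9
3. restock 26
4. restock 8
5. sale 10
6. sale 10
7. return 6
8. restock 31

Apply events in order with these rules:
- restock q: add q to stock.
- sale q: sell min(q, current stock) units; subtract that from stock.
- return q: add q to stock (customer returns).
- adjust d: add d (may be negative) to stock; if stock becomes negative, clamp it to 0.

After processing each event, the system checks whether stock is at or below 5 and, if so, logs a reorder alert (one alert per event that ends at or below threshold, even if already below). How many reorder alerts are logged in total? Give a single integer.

Answer: 0

Derivation:
Processing events:
Start: stock = 40
  Event 1 (sale 5): sell min(5,40)=5. stock: 40 - 5 = 35. total_sold = 5
  Event 2 (adjust -9): 35 + -9 = 26
  Event 3 (restock 26): 26 + 26 = 52
  Event 4 (restock 8): 52 + 8 = 60
  Event 5 (sale 10): sell min(10,60)=10. stock: 60 - 10 = 50. total_sold = 15
  Event 6 (sale 10): sell min(10,50)=10. stock: 50 - 10 = 40. total_sold = 25
  Event 7 (return 6): 40 + 6 = 46
  Event 8 (restock 31): 46 + 31 = 77
Final: stock = 77, total_sold = 25

Checking against threshold 5:
  After event 1: stock=35 > 5
  After event 2: stock=26 > 5
  After event 3: stock=52 > 5
  After event 4: stock=60 > 5
  After event 5: stock=50 > 5
  After event 6: stock=40 > 5
  After event 7: stock=46 > 5
  After event 8: stock=77 > 5
Alert events: []. Count = 0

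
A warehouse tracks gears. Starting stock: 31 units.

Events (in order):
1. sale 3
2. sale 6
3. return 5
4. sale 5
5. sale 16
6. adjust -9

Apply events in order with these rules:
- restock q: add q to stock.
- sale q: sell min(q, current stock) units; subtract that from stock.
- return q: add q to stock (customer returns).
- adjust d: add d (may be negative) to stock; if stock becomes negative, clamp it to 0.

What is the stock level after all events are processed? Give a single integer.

Processing events:
Start: stock = 31
  Event 1 (sale 3): sell min(3,31)=3. stock: 31 - 3 = 28. total_sold = 3
  Event 2 (sale 6): sell min(6,28)=6. stock: 28 - 6 = 22. total_sold = 9
  Event 3 (return 5): 22 + 5 = 27
  Event 4 (sale 5): sell min(5,27)=5. stock: 27 - 5 = 22. total_sold = 14
  Event 5 (sale 16): sell min(16,22)=16. stock: 22 - 16 = 6. total_sold = 30
  Event 6 (adjust -9): 6 + -9 = 0 (clamped to 0)
Final: stock = 0, total_sold = 30

Answer: 0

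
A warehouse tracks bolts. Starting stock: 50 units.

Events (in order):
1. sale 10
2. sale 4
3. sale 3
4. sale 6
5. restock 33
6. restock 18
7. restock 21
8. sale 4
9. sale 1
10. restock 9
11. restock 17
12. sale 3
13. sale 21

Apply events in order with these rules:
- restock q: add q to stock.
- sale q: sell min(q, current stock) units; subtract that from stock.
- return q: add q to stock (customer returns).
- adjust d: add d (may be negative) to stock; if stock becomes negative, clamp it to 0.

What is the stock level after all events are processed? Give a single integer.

Answer: 96

Derivation:
Processing events:
Start: stock = 50
  Event 1 (sale 10): sell min(10,50)=10. stock: 50 - 10 = 40. total_sold = 10
  Event 2 (sale 4): sell min(4,40)=4. stock: 40 - 4 = 36. total_sold = 14
  Event 3 (sale 3): sell min(3,36)=3. stock: 36 - 3 = 33. total_sold = 17
  Event 4 (sale 6): sell min(6,33)=6. stock: 33 - 6 = 27. total_sold = 23
  Event 5 (restock 33): 27 + 33 = 60
  Event 6 (restock 18): 60 + 18 = 78
  Event 7 (restock 21): 78 + 21 = 99
  Event 8 (sale 4): sell min(4,99)=4. stock: 99 - 4 = 95. total_sold = 27
  Event 9 (sale 1): sell min(1,95)=1. stock: 95 - 1 = 94. total_sold = 28
  Event 10 (restock 9): 94 + 9 = 103
  Event 11 (restock 17): 103 + 17 = 120
  Event 12 (sale 3): sell min(3,120)=3. stock: 120 - 3 = 117. total_sold = 31
  Event 13 (sale 21): sell min(21,117)=21. stock: 117 - 21 = 96. total_sold = 52
Final: stock = 96, total_sold = 52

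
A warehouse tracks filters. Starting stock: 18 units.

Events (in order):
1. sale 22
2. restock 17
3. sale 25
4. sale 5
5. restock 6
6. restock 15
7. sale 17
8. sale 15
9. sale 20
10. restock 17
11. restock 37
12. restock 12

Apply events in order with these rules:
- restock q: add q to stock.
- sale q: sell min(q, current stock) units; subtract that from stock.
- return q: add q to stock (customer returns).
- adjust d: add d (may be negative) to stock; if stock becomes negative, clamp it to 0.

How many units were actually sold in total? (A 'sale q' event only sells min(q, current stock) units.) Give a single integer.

Processing events:
Start: stock = 18
  Event 1 (sale 22): sell min(22,18)=18. stock: 18 - 18 = 0. total_sold = 18
  Event 2 (restock 17): 0 + 17 = 17
  Event 3 (sale 25): sell min(25,17)=17. stock: 17 - 17 = 0. total_sold = 35
  Event 4 (sale 5): sell min(5,0)=0. stock: 0 - 0 = 0. total_sold = 35
  Event 5 (restock 6): 0 + 6 = 6
  Event 6 (restock 15): 6 + 15 = 21
  Event 7 (sale 17): sell min(17,21)=17. stock: 21 - 17 = 4. total_sold = 52
  Event 8 (sale 15): sell min(15,4)=4. stock: 4 - 4 = 0. total_sold = 56
  Event 9 (sale 20): sell min(20,0)=0. stock: 0 - 0 = 0. total_sold = 56
  Event 10 (restock 17): 0 + 17 = 17
  Event 11 (restock 37): 17 + 37 = 54
  Event 12 (restock 12): 54 + 12 = 66
Final: stock = 66, total_sold = 56

Answer: 56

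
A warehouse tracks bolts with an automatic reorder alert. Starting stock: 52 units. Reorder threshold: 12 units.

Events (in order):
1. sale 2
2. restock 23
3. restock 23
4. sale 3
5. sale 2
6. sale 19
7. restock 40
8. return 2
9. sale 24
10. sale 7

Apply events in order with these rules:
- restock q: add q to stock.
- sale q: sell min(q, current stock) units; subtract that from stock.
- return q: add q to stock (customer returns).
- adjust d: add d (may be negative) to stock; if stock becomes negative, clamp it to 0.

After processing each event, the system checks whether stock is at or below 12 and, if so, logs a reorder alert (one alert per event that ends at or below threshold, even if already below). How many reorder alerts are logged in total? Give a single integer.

Processing events:
Start: stock = 52
  Event 1 (sale 2): sell min(2,52)=2. stock: 52 - 2 = 50. total_sold = 2
  Event 2 (restock 23): 50 + 23 = 73
  Event 3 (restock 23): 73 + 23 = 96
  Event 4 (sale 3): sell min(3,96)=3. stock: 96 - 3 = 93. total_sold = 5
  Event 5 (sale 2): sell min(2,93)=2. stock: 93 - 2 = 91. total_sold = 7
  Event 6 (sale 19): sell min(19,91)=19. stock: 91 - 19 = 72. total_sold = 26
  Event 7 (restock 40): 72 + 40 = 112
  Event 8 (return 2): 112 + 2 = 114
  Event 9 (sale 24): sell min(24,114)=24. stock: 114 - 24 = 90. total_sold = 50
  Event 10 (sale 7): sell min(7,90)=7. stock: 90 - 7 = 83. total_sold = 57
Final: stock = 83, total_sold = 57

Checking against threshold 12:
  After event 1: stock=50 > 12
  After event 2: stock=73 > 12
  After event 3: stock=96 > 12
  After event 4: stock=93 > 12
  After event 5: stock=91 > 12
  After event 6: stock=72 > 12
  After event 7: stock=112 > 12
  After event 8: stock=114 > 12
  After event 9: stock=90 > 12
  After event 10: stock=83 > 12
Alert events: []. Count = 0

Answer: 0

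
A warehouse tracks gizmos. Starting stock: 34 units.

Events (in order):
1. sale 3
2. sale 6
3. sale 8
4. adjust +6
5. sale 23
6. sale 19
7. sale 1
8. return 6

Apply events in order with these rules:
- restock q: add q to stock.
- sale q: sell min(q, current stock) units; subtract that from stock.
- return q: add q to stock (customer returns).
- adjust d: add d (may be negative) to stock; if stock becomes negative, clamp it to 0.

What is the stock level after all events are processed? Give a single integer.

Processing events:
Start: stock = 34
  Event 1 (sale 3): sell min(3,34)=3. stock: 34 - 3 = 31. total_sold = 3
  Event 2 (sale 6): sell min(6,31)=6. stock: 31 - 6 = 25. total_sold = 9
  Event 3 (sale 8): sell min(8,25)=8. stock: 25 - 8 = 17. total_sold = 17
  Event 4 (adjust +6): 17 + 6 = 23
  Event 5 (sale 23): sell min(23,23)=23. stock: 23 - 23 = 0. total_sold = 40
  Event 6 (sale 19): sell min(19,0)=0. stock: 0 - 0 = 0. total_sold = 40
  Event 7 (sale 1): sell min(1,0)=0. stock: 0 - 0 = 0. total_sold = 40
  Event 8 (return 6): 0 + 6 = 6
Final: stock = 6, total_sold = 40

Answer: 6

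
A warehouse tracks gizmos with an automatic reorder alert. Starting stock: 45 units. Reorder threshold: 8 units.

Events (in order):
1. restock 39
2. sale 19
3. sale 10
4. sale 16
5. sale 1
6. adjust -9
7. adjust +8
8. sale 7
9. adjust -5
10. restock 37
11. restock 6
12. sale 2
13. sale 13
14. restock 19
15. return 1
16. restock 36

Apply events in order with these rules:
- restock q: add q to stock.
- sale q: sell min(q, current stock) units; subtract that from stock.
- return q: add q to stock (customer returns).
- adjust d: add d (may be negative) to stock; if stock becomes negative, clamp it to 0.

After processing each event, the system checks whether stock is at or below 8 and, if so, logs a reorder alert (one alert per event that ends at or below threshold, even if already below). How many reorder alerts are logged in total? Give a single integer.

Processing events:
Start: stock = 45
  Event 1 (restock 39): 45 + 39 = 84
  Event 2 (sale 19): sell min(19,84)=19. stock: 84 - 19 = 65. total_sold = 19
  Event 3 (sale 10): sell min(10,65)=10. stock: 65 - 10 = 55. total_sold = 29
  Event 4 (sale 16): sell min(16,55)=16. stock: 55 - 16 = 39. total_sold = 45
  Event 5 (sale 1): sell min(1,39)=1. stock: 39 - 1 = 38. total_sold = 46
  Event 6 (adjust -9): 38 + -9 = 29
  Event 7 (adjust +8): 29 + 8 = 37
  Event 8 (sale 7): sell min(7,37)=7. stock: 37 - 7 = 30. total_sold = 53
  Event 9 (adjust -5): 30 + -5 = 25
  Event 10 (restock 37): 25 + 37 = 62
  Event 11 (restock 6): 62 + 6 = 68
  Event 12 (sale 2): sell min(2,68)=2. stock: 68 - 2 = 66. total_sold = 55
  Event 13 (sale 13): sell min(13,66)=13. stock: 66 - 13 = 53. total_sold = 68
  Event 14 (restock 19): 53 + 19 = 72
  Event 15 (return 1): 72 + 1 = 73
  Event 16 (restock 36): 73 + 36 = 109
Final: stock = 109, total_sold = 68

Checking against threshold 8:
  After event 1: stock=84 > 8
  After event 2: stock=65 > 8
  After event 3: stock=55 > 8
  After event 4: stock=39 > 8
  After event 5: stock=38 > 8
  After event 6: stock=29 > 8
  After event 7: stock=37 > 8
  After event 8: stock=30 > 8
  After event 9: stock=25 > 8
  After event 10: stock=62 > 8
  After event 11: stock=68 > 8
  After event 12: stock=66 > 8
  After event 13: stock=53 > 8
  After event 14: stock=72 > 8
  After event 15: stock=73 > 8
  After event 16: stock=109 > 8
Alert events: []. Count = 0

Answer: 0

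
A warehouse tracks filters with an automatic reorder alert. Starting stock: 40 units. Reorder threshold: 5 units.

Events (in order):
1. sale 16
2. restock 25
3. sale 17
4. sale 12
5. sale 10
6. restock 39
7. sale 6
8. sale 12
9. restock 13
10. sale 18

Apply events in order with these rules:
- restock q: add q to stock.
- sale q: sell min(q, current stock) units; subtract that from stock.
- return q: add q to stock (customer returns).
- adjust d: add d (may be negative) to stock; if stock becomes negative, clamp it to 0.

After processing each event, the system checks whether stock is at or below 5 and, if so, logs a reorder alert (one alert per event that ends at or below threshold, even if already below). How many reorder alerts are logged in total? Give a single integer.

Processing events:
Start: stock = 40
  Event 1 (sale 16): sell min(16,40)=16. stock: 40 - 16 = 24. total_sold = 16
  Event 2 (restock 25): 24 + 25 = 49
  Event 3 (sale 17): sell min(17,49)=17. stock: 49 - 17 = 32. total_sold = 33
  Event 4 (sale 12): sell min(12,32)=12. stock: 32 - 12 = 20. total_sold = 45
  Event 5 (sale 10): sell min(10,20)=10. stock: 20 - 10 = 10. total_sold = 55
  Event 6 (restock 39): 10 + 39 = 49
  Event 7 (sale 6): sell min(6,49)=6. stock: 49 - 6 = 43. total_sold = 61
  Event 8 (sale 12): sell min(12,43)=12. stock: 43 - 12 = 31. total_sold = 73
  Event 9 (restock 13): 31 + 13 = 44
  Event 10 (sale 18): sell min(18,44)=18. stock: 44 - 18 = 26. total_sold = 91
Final: stock = 26, total_sold = 91

Checking against threshold 5:
  After event 1: stock=24 > 5
  After event 2: stock=49 > 5
  After event 3: stock=32 > 5
  After event 4: stock=20 > 5
  After event 5: stock=10 > 5
  After event 6: stock=49 > 5
  After event 7: stock=43 > 5
  After event 8: stock=31 > 5
  After event 9: stock=44 > 5
  After event 10: stock=26 > 5
Alert events: []. Count = 0

Answer: 0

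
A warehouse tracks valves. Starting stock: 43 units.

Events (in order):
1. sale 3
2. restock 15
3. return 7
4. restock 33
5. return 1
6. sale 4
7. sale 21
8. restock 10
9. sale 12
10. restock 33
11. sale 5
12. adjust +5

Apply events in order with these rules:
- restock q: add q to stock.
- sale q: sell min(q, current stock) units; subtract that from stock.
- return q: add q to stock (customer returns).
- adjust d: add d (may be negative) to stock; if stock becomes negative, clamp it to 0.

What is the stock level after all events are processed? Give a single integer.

Answer: 102

Derivation:
Processing events:
Start: stock = 43
  Event 1 (sale 3): sell min(3,43)=3. stock: 43 - 3 = 40. total_sold = 3
  Event 2 (restock 15): 40 + 15 = 55
  Event 3 (return 7): 55 + 7 = 62
  Event 4 (restock 33): 62 + 33 = 95
  Event 5 (return 1): 95 + 1 = 96
  Event 6 (sale 4): sell min(4,96)=4. stock: 96 - 4 = 92. total_sold = 7
  Event 7 (sale 21): sell min(21,92)=21. stock: 92 - 21 = 71. total_sold = 28
  Event 8 (restock 10): 71 + 10 = 81
  Event 9 (sale 12): sell min(12,81)=12. stock: 81 - 12 = 69. total_sold = 40
  Event 10 (restock 33): 69 + 33 = 102
  Event 11 (sale 5): sell min(5,102)=5. stock: 102 - 5 = 97. total_sold = 45
  Event 12 (adjust +5): 97 + 5 = 102
Final: stock = 102, total_sold = 45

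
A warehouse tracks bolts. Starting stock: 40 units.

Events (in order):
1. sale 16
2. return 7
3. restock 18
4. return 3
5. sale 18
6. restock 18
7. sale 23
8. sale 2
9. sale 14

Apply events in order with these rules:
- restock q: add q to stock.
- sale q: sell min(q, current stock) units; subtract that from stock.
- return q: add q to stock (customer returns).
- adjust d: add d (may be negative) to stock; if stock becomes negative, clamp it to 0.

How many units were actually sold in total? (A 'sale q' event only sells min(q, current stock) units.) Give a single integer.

Processing events:
Start: stock = 40
  Event 1 (sale 16): sell min(16,40)=16. stock: 40 - 16 = 24. total_sold = 16
  Event 2 (return 7): 24 + 7 = 31
  Event 3 (restock 18): 31 + 18 = 49
  Event 4 (return 3): 49 + 3 = 52
  Event 5 (sale 18): sell min(18,52)=18. stock: 52 - 18 = 34. total_sold = 34
  Event 6 (restock 18): 34 + 18 = 52
  Event 7 (sale 23): sell min(23,52)=23. stock: 52 - 23 = 29. total_sold = 57
  Event 8 (sale 2): sell min(2,29)=2. stock: 29 - 2 = 27. total_sold = 59
  Event 9 (sale 14): sell min(14,27)=14. stock: 27 - 14 = 13. total_sold = 73
Final: stock = 13, total_sold = 73

Answer: 73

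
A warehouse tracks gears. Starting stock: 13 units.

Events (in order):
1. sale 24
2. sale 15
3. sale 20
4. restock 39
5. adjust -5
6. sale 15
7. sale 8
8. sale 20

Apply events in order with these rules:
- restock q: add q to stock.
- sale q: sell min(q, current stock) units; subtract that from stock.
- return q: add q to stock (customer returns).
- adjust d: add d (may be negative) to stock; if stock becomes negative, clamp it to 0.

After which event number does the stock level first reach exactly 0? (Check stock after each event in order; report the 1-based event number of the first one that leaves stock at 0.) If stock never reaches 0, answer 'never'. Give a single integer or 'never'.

Processing events:
Start: stock = 13
  Event 1 (sale 24): sell min(24,13)=13. stock: 13 - 13 = 0. total_sold = 13
  Event 2 (sale 15): sell min(15,0)=0. stock: 0 - 0 = 0. total_sold = 13
  Event 3 (sale 20): sell min(20,0)=0. stock: 0 - 0 = 0. total_sold = 13
  Event 4 (restock 39): 0 + 39 = 39
  Event 5 (adjust -5): 39 + -5 = 34
  Event 6 (sale 15): sell min(15,34)=15. stock: 34 - 15 = 19. total_sold = 28
  Event 7 (sale 8): sell min(8,19)=8. stock: 19 - 8 = 11. total_sold = 36
  Event 8 (sale 20): sell min(20,11)=11. stock: 11 - 11 = 0. total_sold = 47
Final: stock = 0, total_sold = 47

First zero at event 1.

Answer: 1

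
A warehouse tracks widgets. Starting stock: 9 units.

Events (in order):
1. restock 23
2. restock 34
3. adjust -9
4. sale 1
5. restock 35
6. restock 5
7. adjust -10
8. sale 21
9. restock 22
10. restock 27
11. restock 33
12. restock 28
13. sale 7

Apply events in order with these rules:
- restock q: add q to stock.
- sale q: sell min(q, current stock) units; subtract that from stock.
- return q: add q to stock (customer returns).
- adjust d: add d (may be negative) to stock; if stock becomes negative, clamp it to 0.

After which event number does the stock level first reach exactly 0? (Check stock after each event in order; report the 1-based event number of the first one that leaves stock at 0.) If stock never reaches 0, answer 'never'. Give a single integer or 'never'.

Answer: never

Derivation:
Processing events:
Start: stock = 9
  Event 1 (restock 23): 9 + 23 = 32
  Event 2 (restock 34): 32 + 34 = 66
  Event 3 (adjust -9): 66 + -9 = 57
  Event 4 (sale 1): sell min(1,57)=1. stock: 57 - 1 = 56. total_sold = 1
  Event 5 (restock 35): 56 + 35 = 91
  Event 6 (restock 5): 91 + 5 = 96
  Event 7 (adjust -10): 96 + -10 = 86
  Event 8 (sale 21): sell min(21,86)=21. stock: 86 - 21 = 65. total_sold = 22
  Event 9 (restock 22): 65 + 22 = 87
  Event 10 (restock 27): 87 + 27 = 114
  Event 11 (restock 33): 114 + 33 = 147
  Event 12 (restock 28): 147 + 28 = 175
  Event 13 (sale 7): sell min(7,175)=7. stock: 175 - 7 = 168. total_sold = 29
Final: stock = 168, total_sold = 29

Stock never reaches 0.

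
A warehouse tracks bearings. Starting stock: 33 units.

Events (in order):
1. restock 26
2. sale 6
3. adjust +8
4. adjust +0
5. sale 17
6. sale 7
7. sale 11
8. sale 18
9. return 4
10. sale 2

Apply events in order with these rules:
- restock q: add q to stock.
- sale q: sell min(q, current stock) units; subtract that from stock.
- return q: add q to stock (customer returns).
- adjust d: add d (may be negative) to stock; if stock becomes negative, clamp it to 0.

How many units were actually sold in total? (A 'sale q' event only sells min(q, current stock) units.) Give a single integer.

Answer: 61

Derivation:
Processing events:
Start: stock = 33
  Event 1 (restock 26): 33 + 26 = 59
  Event 2 (sale 6): sell min(6,59)=6. stock: 59 - 6 = 53. total_sold = 6
  Event 3 (adjust +8): 53 + 8 = 61
  Event 4 (adjust +0): 61 + 0 = 61
  Event 5 (sale 17): sell min(17,61)=17. stock: 61 - 17 = 44. total_sold = 23
  Event 6 (sale 7): sell min(7,44)=7. stock: 44 - 7 = 37. total_sold = 30
  Event 7 (sale 11): sell min(11,37)=11. stock: 37 - 11 = 26. total_sold = 41
  Event 8 (sale 18): sell min(18,26)=18. stock: 26 - 18 = 8. total_sold = 59
  Event 9 (return 4): 8 + 4 = 12
  Event 10 (sale 2): sell min(2,12)=2. stock: 12 - 2 = 10. total_sold = 61
Final: stock = 10, total_sold = 61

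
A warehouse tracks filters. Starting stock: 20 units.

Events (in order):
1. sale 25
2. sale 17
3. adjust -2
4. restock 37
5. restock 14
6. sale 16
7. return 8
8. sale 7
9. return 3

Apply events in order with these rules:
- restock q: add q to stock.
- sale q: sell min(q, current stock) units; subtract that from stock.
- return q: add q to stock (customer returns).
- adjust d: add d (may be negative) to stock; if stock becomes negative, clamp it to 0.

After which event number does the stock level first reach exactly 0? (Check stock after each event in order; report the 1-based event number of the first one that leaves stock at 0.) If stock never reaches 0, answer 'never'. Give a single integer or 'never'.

Processing events:
Start: stock = 20
  Event 1 (sale 25): sell min(25,20)=20. stock: 20 - 20 = 0. total_sold = 20
  Event 2 (sale 17): sell min(17,0)=0. stock: 0 - 0 = 0. total_sold = 20
  Event 3 (adjust -2): 0 + -2 = 0 (clamped to 0)
  Event 4 (restock 37): 0 + 37 = 37
  Event 5 (restock 14): 37 + 14 = 51
  Event 6 (sale 16): sell min(16,51)=16. stock: 51 - 16 = 35. total_sold = 36
  Event 7 (return 8): 35 + 8 = 43
  Event 8 (sale 7): sell min(7,43)=7. stock: 43 - 7 = 36. total_sold = 43
  Event 9 (return 3): 36 + 3 = 39
Final: stock = 39, total_sold = 43

First zero at event 1.

Answer: 1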